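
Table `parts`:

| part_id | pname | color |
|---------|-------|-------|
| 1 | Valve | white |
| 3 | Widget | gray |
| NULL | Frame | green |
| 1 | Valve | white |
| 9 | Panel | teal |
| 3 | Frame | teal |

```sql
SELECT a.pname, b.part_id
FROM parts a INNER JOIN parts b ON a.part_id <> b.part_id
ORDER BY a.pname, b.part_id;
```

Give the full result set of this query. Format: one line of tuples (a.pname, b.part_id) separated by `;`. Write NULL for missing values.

(Frame, 1); (Frame, 1); (Frame, 9); (Panel, 1); (Panel, 1); (Panel, 3); (Panel, 3); (Valve, 3); (Valve, 3); (Valve, 3); (Valve, 3); (Valve, 9); (Valve, 9); (Widget, 1); (Widget, 1); (Widget, 9)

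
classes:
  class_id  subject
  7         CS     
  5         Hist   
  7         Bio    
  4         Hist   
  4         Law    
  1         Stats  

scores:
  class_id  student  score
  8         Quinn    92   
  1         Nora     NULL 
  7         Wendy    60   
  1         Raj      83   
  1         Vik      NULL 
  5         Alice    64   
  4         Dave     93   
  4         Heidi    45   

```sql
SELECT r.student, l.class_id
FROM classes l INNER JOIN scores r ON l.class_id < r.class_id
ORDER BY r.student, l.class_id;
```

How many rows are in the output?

INNER JOIN keeps only pairs where the ON condition holds.
Matching on l.class_id < r.class_id.
Matched pairs: 15.
Total: 15 rows.

15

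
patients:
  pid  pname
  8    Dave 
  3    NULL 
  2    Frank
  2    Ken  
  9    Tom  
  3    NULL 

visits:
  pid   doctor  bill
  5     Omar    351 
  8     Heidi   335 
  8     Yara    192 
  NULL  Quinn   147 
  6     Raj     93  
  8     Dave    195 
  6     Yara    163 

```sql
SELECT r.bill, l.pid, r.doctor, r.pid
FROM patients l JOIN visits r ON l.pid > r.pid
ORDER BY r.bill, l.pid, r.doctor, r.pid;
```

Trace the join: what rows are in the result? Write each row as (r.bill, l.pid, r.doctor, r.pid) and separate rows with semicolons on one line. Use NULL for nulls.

(93, 8, Raj, 6); (93, 9, Raj, 6); (163, 8, Yara, 6); (163, 9, Yara, 6); (192, 9, Yara, 8); (195, 9, Dave, 8); (335, 9, Heidi, 8); (351, 8, Omar, 5); (351, 9, Omar, 5)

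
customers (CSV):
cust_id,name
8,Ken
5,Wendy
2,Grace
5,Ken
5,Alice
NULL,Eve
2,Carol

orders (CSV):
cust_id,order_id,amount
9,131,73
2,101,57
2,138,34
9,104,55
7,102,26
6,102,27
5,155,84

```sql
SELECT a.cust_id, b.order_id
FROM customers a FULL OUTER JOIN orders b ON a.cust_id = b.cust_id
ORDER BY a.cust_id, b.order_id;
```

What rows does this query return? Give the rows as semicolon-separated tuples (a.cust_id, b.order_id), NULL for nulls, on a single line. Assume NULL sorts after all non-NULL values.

(2, 101); (2, 101); (2, 138); (2, 138); (5, 155); (5, 155); (5, 155); (8, NULL); (NULL, 102); (NULL, 102); (NULL, 104); (NULL, 131); (NULL, NULL)

FULL OUTER JOIN keeps every row from both sides; unmatched rows get NULL for the other side's columns.
Matching on a.cust_id = b.cust_id. A NULL in a compared column never satisfies the condition.
- a row (cust_id=8): no match → kept, b columns NULL.
- a row (cust_id=5): matches 1 b row(s) → 1 output row(s).
- a row (cust_id=2): matches 2 b row(s) → 2 output row(s).
- a row (cust_id=5): matches 1 b row(s) → 1 output row(s).
- a row (cust_id=5): matches 1 b row(s) → 1 output row(s).
- a row (cust_id=NULL): no match → kept, b columns NULL.
- a row (cust_id=2): matches 2 b row(s) → 2 output row(s).
- 4 row(s) from b found no a partner → padded with NULL.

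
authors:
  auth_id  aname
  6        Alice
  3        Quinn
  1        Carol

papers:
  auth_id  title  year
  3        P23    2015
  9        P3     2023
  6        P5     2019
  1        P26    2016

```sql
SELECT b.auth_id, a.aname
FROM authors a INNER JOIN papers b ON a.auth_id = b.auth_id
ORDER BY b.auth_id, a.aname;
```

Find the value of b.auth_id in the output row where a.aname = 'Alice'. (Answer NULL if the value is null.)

6

INNER JOIN keeps only pairs where the ON condition holds.
Matching on a.auth_id = b.auth_id.
- a (auth_id=6) pairs with 1 row(s) of b.
- a (auth_id=3) pairs with 1 row(s) of b.
- a (auth_id=1) pairs with 1 row(s) of b.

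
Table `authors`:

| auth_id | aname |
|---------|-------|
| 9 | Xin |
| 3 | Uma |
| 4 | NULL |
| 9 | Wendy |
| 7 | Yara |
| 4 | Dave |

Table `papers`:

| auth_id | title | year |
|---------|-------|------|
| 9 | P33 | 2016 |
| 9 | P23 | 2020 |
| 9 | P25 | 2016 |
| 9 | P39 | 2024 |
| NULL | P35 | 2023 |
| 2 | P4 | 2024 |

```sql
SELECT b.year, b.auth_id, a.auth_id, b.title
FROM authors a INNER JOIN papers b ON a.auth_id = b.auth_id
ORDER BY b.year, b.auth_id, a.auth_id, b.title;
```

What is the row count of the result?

8

INNER JOIN keeps only pairs where the ON condition holds.
Matching on a.auth_id = b.auth_id. A NULL in a compared column never satisfies the condition.
- auth_id=9: 4 matching b row(s), so 4 row(s) emitted.
- auth_id=3: no matching b row, dropped.
- auth_id=4: no matching b row, dropped.
- auth_id=9: 4 matching b row(s), so 4 row(s) emitted.
- auth_id=7: no matching b row, dropped.
- auth_id=4: no matching b row, dropped.
Total: 8 rows.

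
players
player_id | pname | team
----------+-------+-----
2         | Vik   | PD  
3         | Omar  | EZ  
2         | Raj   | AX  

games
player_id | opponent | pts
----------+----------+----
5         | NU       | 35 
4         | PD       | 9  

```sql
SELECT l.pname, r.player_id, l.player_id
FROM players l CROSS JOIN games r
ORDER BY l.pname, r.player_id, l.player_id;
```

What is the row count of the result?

CROSS JOIN pairs every row of `players` with every row of `games`: 3 × 2 = 6 rows.

6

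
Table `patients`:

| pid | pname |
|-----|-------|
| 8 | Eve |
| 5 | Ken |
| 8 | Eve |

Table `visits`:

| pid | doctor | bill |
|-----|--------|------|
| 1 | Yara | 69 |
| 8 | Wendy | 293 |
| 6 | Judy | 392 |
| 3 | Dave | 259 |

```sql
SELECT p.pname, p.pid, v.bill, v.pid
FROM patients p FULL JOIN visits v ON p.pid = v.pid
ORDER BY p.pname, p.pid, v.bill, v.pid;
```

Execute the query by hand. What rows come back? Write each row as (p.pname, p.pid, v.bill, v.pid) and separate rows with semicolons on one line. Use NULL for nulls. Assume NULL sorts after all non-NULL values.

FULL OUTER JOIN keeps every row from both sides; unmatched rows get NULL for the other side's columns.
Matching on p.pid = v.pid.
- p (pid=8) pairs with 1 row(s) of v.
- p (pid=5) has no partner → padded with NULL.
- p (pid=8) pairs with 1 row(s) of v.
- 3 row(s) from v found no p partner → padded with NULL.
After projecting and ordering:
p.pname | p.pid | v.bill | v.pid
Eve | 8 | 293 | 8
Eve | 8 | 293 | 8
Ken | 5 | NULL | NULL
NULL | NULL | 69 | 1
NULL | NULL | 259 | 3
NULL | NULL | 392 | 6

(Eve, 8, 293, 8); (Eve, 8, 293, 8); (Ken, 5, NULL, NULL); (NULL, NULL, 69, 1); (NULL, NULL, 259, 3); (NULL, NULL, 392, 6)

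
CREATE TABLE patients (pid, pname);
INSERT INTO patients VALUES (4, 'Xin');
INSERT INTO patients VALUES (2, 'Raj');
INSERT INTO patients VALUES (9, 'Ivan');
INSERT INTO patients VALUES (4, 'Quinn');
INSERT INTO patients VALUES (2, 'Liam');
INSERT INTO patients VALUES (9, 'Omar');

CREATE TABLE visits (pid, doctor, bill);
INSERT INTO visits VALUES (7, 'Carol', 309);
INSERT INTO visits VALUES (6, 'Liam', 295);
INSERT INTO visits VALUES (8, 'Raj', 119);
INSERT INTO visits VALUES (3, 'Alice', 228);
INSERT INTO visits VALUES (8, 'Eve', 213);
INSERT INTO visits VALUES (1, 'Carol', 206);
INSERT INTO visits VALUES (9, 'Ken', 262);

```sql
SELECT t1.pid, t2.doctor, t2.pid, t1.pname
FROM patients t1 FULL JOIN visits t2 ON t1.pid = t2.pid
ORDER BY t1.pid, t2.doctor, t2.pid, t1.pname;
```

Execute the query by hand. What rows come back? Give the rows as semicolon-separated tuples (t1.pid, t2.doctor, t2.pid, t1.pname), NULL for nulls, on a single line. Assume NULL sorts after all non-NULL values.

FULL OUTER JOIN keeps every row from both sides; unmatched rows get NULL for the other side's columns.
Matching on t1.pid = t2.pid.
- t1 (pid=4) has no partner → padded with NULL.
- t1 (pid=2) has no partner → padded with NULL.
- t1 (pid=9) pairs with 1 row(s) of t2.
- t1 (pid=4) has no partner → padded with NULL.
- t1 (pid=2) has no partner → padded with NULL.
- t1 (pid=9) pairs with 1 row(s) of t2.
- 6 row(s) from t2 found no t1 partner → padded with NULL.

(2, NULL, NULL, Liam); (2, NULL, NULL, Raj); (4, NULL, NULL, Quinn); (4, NULL, NULL, Xin); (9, Ken, 9, Ivan); (9, Ken, 9, Omar); (NULL, Alice, 3, NULL); (NULL, Carol, 1, NULL); (NULL, Carol, 7, NULL); (NULL, Eve, 8, NULL); (NULL, Liam, 6, NULL); (NULL, Raj, 8, NULL)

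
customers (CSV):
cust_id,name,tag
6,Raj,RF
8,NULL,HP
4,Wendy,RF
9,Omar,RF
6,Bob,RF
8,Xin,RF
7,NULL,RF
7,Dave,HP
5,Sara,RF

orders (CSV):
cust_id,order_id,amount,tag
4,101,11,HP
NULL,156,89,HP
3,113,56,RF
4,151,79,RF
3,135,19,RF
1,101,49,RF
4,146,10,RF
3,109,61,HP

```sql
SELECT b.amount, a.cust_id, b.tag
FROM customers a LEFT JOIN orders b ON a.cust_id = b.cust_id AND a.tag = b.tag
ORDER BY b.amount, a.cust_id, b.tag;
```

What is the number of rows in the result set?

LEFT JOIN keeps every row from `customers`; unmatched rows get NULL for `orders`'s columns.
Matching on a.cust_id = b.cust_id AND a.tag = b.tag. A NULL in a compared column never satisfies the condition.
Matched pairs: 2; unmatched a rows kept: 8.
Total: 2 matched + 8 padded = 10 rows.

10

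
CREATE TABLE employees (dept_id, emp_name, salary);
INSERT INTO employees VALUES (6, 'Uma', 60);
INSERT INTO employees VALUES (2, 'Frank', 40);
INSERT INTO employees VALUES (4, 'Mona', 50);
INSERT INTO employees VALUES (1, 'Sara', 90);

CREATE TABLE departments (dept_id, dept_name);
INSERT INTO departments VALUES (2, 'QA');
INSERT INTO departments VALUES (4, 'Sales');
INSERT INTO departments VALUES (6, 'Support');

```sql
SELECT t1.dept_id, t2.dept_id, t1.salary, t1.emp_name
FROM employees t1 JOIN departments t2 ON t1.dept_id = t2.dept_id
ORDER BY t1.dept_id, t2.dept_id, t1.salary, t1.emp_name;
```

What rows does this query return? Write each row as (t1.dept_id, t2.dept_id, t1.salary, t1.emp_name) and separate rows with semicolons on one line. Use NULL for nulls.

(2, 2, 40, Frank); (4, 4, 50, Mona); (6, 6, 60, Uma)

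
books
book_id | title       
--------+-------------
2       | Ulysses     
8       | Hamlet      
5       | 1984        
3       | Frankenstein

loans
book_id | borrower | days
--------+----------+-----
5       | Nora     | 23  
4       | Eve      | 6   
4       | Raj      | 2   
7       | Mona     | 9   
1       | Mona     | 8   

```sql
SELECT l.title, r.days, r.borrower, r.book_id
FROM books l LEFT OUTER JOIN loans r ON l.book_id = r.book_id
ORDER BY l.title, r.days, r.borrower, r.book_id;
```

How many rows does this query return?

4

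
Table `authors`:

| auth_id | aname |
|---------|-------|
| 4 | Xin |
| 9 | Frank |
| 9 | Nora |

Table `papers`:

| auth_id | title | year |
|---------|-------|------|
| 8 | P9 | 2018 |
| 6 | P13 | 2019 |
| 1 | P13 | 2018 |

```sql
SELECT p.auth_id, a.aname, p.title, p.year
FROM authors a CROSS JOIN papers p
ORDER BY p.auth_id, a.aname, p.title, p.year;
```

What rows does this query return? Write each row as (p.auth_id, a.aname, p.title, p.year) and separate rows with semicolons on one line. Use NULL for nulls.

(1, Frank, P13, 2018); (1, Nora, P13, 2018); (1, Xin, P13, 2018); (6, Frank, P13, 2019); (6, Nora, P13, 2019); (6, Xin, P13, 2019); (8, Frank, P9, 2018); (8, Nora, P9, 2018); (8, Xin, P9, 2018)

CROSS JOIN pairs every row of `authors` with every row of `papers`: 3 × 3 = 9 rows.
After projecting and ordering:
p.auth_id | a.aname | p.title | p.year
1 | Frank | P13 | 2018
1 | Nora | P13 | 2018
1 | Xin | P13 | 2018
6 | Frank | P13 | 2019
6 | Nora | P13 | 2019
6 | Xin | P13 | 2019
8 | Frank | P9 | 2018
8 | Nora | P9 | 2018
8 | Xin | P9 | 2018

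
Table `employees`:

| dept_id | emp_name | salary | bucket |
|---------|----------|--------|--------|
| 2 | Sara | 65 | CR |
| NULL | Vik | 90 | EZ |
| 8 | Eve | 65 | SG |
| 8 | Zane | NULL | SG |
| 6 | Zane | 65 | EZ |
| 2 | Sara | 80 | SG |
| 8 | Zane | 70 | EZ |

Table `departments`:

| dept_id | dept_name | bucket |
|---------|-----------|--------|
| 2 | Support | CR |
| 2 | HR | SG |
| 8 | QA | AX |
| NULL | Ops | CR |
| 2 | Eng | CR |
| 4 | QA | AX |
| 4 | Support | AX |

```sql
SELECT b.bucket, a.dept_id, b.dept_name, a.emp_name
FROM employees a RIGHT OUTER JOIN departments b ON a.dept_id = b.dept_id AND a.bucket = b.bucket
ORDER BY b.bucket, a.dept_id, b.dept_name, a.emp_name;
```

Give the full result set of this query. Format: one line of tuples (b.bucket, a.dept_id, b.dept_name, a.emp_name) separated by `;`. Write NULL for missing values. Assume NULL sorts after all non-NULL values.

(AX, NULL, QA, NULL); (AX, NULL, QA, NULL); (AX, NULL, Support, NULL); (CR, 2, Eng, Sara); (CR, 2, Support, Sara); (CR, NULL, Ops, NULL); (SG, 2, HR, Sara)

RIGHT JOIN keeps every row from `departments`; unmatched rows get NULL for `employees`'s columns.
Matching on a.dept_id = b.dept_id AND a.bucket = b.bucket. A NULL in a compared column never satisfies the condition.
Matched pairs: 3; unmatched b rows kept: 4.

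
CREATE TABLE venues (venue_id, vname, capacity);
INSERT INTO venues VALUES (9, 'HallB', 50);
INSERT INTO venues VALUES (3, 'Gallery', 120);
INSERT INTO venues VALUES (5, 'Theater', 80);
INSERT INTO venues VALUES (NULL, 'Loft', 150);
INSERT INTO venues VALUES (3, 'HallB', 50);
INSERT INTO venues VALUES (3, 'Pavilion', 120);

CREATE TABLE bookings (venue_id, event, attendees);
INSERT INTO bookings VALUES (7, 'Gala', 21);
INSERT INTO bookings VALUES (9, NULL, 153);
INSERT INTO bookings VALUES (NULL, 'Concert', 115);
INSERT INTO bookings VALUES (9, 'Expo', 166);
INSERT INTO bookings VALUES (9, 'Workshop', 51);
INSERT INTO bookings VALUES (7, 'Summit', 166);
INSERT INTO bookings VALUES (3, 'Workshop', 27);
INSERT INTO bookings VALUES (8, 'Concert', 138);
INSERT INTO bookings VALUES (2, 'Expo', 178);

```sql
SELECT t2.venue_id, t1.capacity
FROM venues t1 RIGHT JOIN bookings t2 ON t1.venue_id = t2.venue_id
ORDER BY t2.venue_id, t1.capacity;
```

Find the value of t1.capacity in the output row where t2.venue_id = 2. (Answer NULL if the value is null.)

RIGHT JOIN keeps every row from `bookings`; unmatched rows get NULL for `venues`'s columns.
Matching on t1.venue_id = t2.venue_id. A NULL in a compared column never satisfies the condition.
- t1[0] venue_id=9 → 3 match(es) in t2 → 3 row(s).
- t1[1] venue_id=3 → 1 match(es) in t2 → 1 row(s).
- t1[2] venue_id=5 → no match.
- t1[3] venue_id=NULL → no match.
- t1[4] venue_id=3 → 1 match(es) in t2 → 1 row(s).
- t1[5] venue_id=3 → 1 match(es) in t2 → 1 row(s).
- plus 5 unmatched t2 row(s), each kept with NULL t1 columns.

NULL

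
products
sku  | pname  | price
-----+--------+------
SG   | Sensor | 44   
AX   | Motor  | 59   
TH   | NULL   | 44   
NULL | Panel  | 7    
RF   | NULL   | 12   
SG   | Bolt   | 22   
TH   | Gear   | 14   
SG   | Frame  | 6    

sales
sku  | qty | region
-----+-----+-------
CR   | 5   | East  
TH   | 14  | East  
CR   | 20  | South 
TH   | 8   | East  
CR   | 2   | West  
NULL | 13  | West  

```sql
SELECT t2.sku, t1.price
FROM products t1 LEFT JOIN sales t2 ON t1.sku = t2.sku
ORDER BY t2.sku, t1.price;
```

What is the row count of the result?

LEFT JOIN keeps every row from `products`; unmatched rows get NULL for `sales`'s columns.
Matching on t1.sku = t2.sku. A NULL in a compared column never satisfies the condition.
- t1 (sku=SG) has no partner → padded with NULL.
- t1 (sku=AX) has no partner → padded with NULL.
- t1 (sku=TH) pairs with 2 row(s) of t2.
- t1 (sku=NULL) has no partner → padded with NULL.
- t1 (sku=RF) has no partner → padded with NULL.
- t1 (sku=SG) has no partner → padded with NULL.
- t1 (sku=TH) pairs with 2 row(s) of t2.
- t1 (sku=SG) has no partner → padded with NULL.
Total: 4 matched + 6 padded = 10 rows.

10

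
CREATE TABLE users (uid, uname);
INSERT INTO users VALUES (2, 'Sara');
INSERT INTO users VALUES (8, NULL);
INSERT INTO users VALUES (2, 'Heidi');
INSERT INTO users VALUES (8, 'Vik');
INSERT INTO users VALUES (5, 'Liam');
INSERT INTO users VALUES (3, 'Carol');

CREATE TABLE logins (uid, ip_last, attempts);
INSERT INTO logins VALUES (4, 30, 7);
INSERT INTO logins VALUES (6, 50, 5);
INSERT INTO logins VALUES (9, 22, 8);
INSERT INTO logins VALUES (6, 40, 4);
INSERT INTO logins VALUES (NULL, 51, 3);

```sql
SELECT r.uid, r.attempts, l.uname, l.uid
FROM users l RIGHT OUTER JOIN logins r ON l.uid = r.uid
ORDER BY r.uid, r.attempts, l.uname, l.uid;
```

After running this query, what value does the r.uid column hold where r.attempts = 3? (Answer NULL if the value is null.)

RIGHT JOIN keeps every row from `logins`; unmatched rows get NULL for `users`'s columns.
Matching on l.uid = r.uid. A NULL in a compared column never satisfies the condition.
Matched pairs: 0; unmatched r rows kept: 5.

NULL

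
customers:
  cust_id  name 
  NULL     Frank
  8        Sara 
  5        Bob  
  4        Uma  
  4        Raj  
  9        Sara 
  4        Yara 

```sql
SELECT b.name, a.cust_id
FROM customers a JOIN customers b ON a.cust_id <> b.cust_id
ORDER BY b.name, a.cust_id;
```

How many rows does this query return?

24

INNER JOIN keeps only pairs where the ON condition holds.
Matching on a.cust_id <> b.cust_id. A NULL in a compared column never satisfies the condition.
Matched pairs: 24.
Total: 24 rows.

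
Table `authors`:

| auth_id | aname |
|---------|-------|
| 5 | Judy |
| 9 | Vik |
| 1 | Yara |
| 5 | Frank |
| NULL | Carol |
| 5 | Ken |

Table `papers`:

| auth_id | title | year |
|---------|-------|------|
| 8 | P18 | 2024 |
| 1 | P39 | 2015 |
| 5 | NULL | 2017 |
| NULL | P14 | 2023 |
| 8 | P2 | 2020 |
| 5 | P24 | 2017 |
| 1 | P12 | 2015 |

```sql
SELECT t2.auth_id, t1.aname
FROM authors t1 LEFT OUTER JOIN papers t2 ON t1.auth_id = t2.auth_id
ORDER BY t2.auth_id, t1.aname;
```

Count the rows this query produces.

10

LEFT JOIN keeps every row from `authors`; unmatched rows get NULL for `papers`'s columns.
Matching on t1.auth_id = t2.auth_id. A NULL in a compared column never satisfies the condition.
Matched pairs: 8; unmatched t1 rows kept: 2.
Total: 8 matched + 2 padded = 10 rows.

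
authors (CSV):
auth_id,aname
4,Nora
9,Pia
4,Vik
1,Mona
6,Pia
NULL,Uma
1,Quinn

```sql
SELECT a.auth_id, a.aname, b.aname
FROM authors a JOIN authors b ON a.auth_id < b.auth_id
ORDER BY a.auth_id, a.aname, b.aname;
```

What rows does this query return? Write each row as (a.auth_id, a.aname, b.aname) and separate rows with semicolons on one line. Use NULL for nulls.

(1, Mona, Nora); (1, Mona, Pia); (1, Mona, Pia); (1, Mona, Vik); (1, Quinn, Nora); (1, Quinn, Pia); (1, Quinn, Pia); (1, Quinn, Vik); (4, Nora, Pia); (4, Nora, Pia); (4, Vik, Pia); (4, Vik, Pia); (6, Pia, Pia)

INNER JOIN keeps only pairs where the ON condition holds.
Matching on a.auth_id < b.auth_id. A NULL in a compared column never satisfies the condition.
Matched pairs: 13.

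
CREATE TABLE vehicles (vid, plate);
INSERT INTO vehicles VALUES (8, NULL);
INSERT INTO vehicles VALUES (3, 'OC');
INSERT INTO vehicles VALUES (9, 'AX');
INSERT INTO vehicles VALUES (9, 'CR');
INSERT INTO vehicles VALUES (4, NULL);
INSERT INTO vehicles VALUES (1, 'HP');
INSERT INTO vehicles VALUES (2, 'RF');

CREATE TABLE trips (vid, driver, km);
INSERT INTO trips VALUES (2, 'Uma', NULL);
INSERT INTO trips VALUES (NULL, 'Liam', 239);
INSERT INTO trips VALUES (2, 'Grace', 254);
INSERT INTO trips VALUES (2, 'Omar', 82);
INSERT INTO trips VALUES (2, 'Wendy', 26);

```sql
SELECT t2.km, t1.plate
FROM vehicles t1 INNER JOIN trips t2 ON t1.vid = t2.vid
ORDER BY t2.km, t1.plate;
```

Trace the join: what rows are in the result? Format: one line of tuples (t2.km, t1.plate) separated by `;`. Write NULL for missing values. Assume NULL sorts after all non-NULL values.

(26, RF); (82, RF); (254, RF); (NULL, RF)

INNER JOIN keeps only pairs where the ON condition holds.
Matching on t1.vid = t2.vid. A NULL in a compared column never satisfies the condition.
- t1[0] vid=8 → no match; dropped.
- t1[1] vid=3 → no match; dropped.
- t1[2] vid=9 → no match; dropped.
- t1[3] vid=9 → no match; dropped.
- t1[4] vid=4 → no match; dropped.
- t1[5] vid=1 → no match; dropped.
- t1[6] vid=2 → 4 match(es) in t2 → 4 row(s).
After projecting and ordering:
t2.km | t1.plate
26 | RF
82 | RF
254 | RF
NULL | RF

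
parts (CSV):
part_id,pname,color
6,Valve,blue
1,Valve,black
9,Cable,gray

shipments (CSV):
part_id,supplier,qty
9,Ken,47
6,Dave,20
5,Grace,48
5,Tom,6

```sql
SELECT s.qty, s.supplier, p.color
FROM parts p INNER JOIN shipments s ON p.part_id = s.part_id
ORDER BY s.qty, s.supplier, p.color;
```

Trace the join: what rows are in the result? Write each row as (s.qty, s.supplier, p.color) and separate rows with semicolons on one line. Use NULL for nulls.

(20, Dave, blue); (47, Ken, gray)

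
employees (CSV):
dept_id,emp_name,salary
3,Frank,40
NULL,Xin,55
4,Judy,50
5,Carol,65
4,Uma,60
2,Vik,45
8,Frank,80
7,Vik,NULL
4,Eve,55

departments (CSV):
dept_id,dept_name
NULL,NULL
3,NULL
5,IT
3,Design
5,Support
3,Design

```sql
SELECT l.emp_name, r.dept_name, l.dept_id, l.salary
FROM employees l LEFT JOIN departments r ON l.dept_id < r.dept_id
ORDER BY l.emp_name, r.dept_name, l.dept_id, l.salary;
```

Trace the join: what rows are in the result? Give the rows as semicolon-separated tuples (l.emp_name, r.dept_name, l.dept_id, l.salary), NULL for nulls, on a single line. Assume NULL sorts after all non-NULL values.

LEFT JOIN keeps every row from `employees`; unmatched rows get NULL for `departments`'s columns.
Matching on l.dept_id < r.dept_id. A NULL in a compared column never satisfies the condition.
Matched pairs: 13; unmatched l rows kept: 4.

(Carol, NULL, 5, 65); (Eve, IT, 4, 55); (Eve, Support, 4, 55); (Frank, IT, 3, 40); (Frank, Support, 3, 40); (Frank, NULL, 8, 80); (Judy, IT, 4, 50); (Judy, Support, 4, 50); (Uma, IT, 4, 60); (Uma, Support, 4, 60); (Vik, Design, 2, 45); (Vik, Design, 2, 45); (Vik, IT, 2, 45); (Vik, Support, 2, 45); (Vik, NULL, 2, 45); (Vik, NULL, 7, NULL); (Xin, NULL, NULL, 55)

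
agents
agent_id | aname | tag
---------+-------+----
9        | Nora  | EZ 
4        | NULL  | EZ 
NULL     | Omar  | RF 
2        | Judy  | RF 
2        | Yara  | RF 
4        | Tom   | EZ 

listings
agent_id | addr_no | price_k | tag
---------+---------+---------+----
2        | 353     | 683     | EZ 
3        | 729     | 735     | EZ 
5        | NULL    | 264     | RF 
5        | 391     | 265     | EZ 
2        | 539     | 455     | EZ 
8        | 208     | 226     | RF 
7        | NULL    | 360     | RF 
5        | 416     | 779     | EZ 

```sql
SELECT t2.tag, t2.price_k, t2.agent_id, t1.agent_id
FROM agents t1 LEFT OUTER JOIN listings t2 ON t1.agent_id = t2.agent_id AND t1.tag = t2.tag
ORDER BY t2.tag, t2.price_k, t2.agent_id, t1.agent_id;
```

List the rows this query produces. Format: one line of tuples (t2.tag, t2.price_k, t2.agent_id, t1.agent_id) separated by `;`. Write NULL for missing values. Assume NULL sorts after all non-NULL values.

(NULL, NULL, NULL, 2); (NULL, NULL, NULL, 2); (NULL, NULL, NULL, 4); (NULL, NULL, NULL, 4); (NULL, NULL, NULL, 9); (NULL, NULL, NULL, NULL)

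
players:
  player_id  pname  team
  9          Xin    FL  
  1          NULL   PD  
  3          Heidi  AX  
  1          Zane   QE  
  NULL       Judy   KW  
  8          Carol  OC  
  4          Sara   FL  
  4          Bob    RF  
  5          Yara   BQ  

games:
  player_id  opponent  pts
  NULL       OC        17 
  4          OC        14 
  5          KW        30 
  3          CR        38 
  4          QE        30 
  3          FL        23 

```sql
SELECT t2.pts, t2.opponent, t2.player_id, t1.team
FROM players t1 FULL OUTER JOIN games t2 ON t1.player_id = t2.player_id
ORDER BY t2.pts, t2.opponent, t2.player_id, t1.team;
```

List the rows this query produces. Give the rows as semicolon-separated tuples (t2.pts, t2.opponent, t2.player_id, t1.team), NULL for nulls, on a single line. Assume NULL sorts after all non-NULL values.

(14, OC, 4, FL); (14, OC, 4, RF); (17, OC, NULL, NULL); (23, FL, 3, AX); (30, KW, 5, BQ); (30, QE, 4, FL); (30, QE, 4, RF); (38, CR, 3, AX); (NULL, NULL, NULL, FL); (NULL, NULL, NULL, KW); (NULL, NULL, NULL, OC); (NULL, NULL, NULL, PD); (NULL, NULL, NULL, QE)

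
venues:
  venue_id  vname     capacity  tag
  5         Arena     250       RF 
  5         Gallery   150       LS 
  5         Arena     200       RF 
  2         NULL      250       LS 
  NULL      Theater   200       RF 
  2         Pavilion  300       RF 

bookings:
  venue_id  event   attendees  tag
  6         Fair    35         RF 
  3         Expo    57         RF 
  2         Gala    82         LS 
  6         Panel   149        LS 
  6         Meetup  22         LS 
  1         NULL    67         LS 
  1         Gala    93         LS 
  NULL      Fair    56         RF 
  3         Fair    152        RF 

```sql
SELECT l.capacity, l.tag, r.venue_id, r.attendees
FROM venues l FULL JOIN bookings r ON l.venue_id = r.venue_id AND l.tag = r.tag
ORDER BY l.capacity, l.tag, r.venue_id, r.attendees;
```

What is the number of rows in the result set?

14

FULL OUTER JOIN keeps every row from both sides; unmatched rows get NULL for the other side's columns.
Matching on l.venue_id = r.venue_id AND l.tag = r.tag. A NULL in a compared column never satisfies the condition.
- l[0] venue_id=5, tag=RF → no match; kept with NULLs on the r side.
- l[1] venue_id=5, tag=LS → no match; kept with NULLs on the r side.
- l[2] venue_id=5, tag=RF → no match; kept with NULLs on the r side.
- l[3] venue_id=2, tag=LS → 1 match(es) in r → 1 row(s).
- l[4] venue_id=NULL, tag=RF → no match; kept with NULLs on the r side.
- l[5] venue_id=2, tag=RF → no match; kept with NULLs on the r side.
- plus 8 unmatched r row(s), each kept with NULL l columns.
Total: 1 matched + 13 padded = 14 rows.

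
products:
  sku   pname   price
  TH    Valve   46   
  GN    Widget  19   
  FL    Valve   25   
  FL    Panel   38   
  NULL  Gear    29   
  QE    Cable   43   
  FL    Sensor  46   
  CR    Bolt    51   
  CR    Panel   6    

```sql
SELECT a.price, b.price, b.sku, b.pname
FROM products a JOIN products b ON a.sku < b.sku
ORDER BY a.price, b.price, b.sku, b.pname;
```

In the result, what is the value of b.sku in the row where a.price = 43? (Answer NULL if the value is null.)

TH

INNER JOIN keeps only pairs where the ON condition holds.
Matching on a.sku < b.sku. A NULL in a compared column never satisfies the condition.
Matched pairs: 24.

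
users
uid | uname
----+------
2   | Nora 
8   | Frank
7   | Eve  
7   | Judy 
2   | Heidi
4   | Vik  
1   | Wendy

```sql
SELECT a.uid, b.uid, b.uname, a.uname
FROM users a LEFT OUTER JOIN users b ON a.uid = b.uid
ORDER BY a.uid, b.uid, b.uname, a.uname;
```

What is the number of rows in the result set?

11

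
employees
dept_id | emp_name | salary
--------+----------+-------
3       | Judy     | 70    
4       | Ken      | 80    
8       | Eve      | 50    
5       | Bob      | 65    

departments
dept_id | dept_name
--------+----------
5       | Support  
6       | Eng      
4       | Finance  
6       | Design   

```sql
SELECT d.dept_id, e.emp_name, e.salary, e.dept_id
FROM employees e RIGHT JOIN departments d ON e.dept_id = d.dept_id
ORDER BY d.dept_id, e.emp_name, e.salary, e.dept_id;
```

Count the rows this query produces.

4

RIGHT JOIN keeps every row from `departments`; unmatched rows get NULL for `employees`'s columns.
Matching on e.dept_id = d.dept_id.
- e[0] dept_id=3 → no match.
- e[1] dept_id=4 → 1 match(es) in d → 1 row(s).
- e[2] dept_id=8 → no match.
- e[3] dept_id=5 → 1 match(es) in d → 1 row(s).
- plus 2 unmatched d row(s), each kept with NULL e columns.
Total: 2 matched + 2 padded = 4 rows.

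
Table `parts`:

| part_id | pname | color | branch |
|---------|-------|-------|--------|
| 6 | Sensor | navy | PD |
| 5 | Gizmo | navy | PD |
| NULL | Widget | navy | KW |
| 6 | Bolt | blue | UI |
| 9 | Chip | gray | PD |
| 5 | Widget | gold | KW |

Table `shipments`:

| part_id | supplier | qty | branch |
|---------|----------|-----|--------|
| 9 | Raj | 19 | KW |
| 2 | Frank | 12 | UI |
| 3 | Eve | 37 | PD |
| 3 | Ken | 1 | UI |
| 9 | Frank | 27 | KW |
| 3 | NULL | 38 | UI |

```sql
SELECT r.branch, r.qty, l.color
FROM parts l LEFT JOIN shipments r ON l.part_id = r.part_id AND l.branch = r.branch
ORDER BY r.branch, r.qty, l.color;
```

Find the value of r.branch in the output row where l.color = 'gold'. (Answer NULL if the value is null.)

LEFT JOIN keeps every row from `parts`; unmatched rows get NULL for `shipments`'s columns.
Matching on l.part_id = r.part_id AND l.branch = r.branch. A NULL in a compared column never satisfies the condition.
Matched pairs: 0; unmatched l rows kept: 6.

NULL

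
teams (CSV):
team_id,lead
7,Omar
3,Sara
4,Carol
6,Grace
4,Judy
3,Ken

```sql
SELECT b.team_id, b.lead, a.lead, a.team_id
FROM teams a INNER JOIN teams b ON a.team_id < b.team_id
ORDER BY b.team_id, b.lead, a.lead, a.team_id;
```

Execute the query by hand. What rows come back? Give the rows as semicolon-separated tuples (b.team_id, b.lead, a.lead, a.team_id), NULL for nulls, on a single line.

(4, Carol, Ken, 3); (4, Carol, Sara, 3); (4, Judy, Ken, 3); (4, Judy, Sara, 3); (6, Grace, Carol, 4); (6, Grace, Judy, 4); (6, Grace, Ken, 3); (6, Grace, Sara, 3); (7, Omar, Carol, 4); (7, Omar, Grace, 6); (7, Omar, Judy, 4); (7, Omar, Ken, 3); (7, Omar, Sara, 3)

INNER JOIN keeps only pairs where the ON condition holds.
Matching on a.team_id < b.team_id.
- a[0] team_id=7 → no match; dropped.
- a[1] team_id=3 → 4 match(es) in b → 4 row(s).
- a[2] team_id=4 → 2 match(es) in b → 2 row(s).
- a[3] team_id=6 → 1 match(es) in b → 1 row(s).
- a[4] team_id=4 → 2 match(es) in b → 2 row(s).
- a[5] team_id=3 → 4 match(es) in b → 4 row(s).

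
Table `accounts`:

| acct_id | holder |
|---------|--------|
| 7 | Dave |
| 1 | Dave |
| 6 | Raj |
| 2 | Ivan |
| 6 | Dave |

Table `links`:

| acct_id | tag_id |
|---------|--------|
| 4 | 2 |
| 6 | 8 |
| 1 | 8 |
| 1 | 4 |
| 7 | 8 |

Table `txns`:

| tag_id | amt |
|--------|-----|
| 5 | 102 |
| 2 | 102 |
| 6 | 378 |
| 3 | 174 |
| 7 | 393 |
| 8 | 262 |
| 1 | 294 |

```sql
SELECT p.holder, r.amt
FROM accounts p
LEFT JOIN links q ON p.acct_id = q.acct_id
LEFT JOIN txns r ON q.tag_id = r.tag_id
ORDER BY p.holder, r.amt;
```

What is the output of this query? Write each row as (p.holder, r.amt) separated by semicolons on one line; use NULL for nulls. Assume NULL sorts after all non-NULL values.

(Dave, 262); (Dave, 262); (Dave, 262); (Dave, NULL); (Ivan, NULL); (Raj, 262)

Step 1 — p LEFT JOIN q on acct_id → 6 row(s).
Then LEFT JOIN `txns r` on tag_id: each of those 6 rows is kept; rows whose q.tag_id has no match in r get NULL for r's columns.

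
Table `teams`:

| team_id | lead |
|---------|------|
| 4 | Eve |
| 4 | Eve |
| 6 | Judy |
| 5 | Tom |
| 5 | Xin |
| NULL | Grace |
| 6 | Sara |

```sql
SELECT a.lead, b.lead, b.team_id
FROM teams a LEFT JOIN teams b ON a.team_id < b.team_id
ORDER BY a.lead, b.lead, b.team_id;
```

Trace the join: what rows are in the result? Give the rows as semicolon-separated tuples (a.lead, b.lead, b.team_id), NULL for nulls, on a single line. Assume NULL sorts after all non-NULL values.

LEFT JOIN keeps every row from `teams a`; unmatched rows get NULL for `teams b`'s columns.
Matching on a.team_id < b.team_id. A NULL in a compared column never satisfies the condition.
- a (team_id=4) pairs with 4 row(s) of b.
- a (team_id=4) pairs with 4 row(s) of b.
- a (team_id=6) has no partner → padded with NULL.
- a (team_id=5) pairs with 2 row(s) of b.
- a (team_id=5) pairs with 2 row(s) of b.
- a (team_id=NULL) has no partner → padded with NULL.
- a (team_id=6) has no partner → padded with NULL.

(Eve, Judy, 6); (Eve, Judy, 6); (Eve, Sara, 6); (Eve, Sara, 6); (Eve, Tom, 5); (Eve, Tom, 5); (Eve, Xin, 5); (Eve, Xin, 5); (Grace, NULL, NULL); (Judy, NULL, NULL); (Sara, NULL, NULL); (Tom, Judy, 6); (Tom, Sara, 6); (Xin, Judy, 6); (Xin, Sara, 6)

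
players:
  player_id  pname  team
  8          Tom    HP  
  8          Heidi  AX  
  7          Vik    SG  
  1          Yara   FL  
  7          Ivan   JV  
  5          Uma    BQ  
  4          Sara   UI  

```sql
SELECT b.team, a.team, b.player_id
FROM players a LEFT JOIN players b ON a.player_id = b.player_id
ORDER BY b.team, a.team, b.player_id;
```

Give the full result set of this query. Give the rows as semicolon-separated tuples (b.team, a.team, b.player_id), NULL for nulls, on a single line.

(AX, AX, 8); (AX, HP, 8); (BQ, BQ, 5); (FL, FL, 1); (HP, AX, 8); (HP, HP, 8); (JV, JV, 7); (JV, SG, 7); (SG, JV, 7); (SG, SG, 7); (UI, UI, 4)

LEFT JOIN keeps every row from `players a`; unmatched rows get NULL for `players b`'s columns.
Matching on a.player_id = b.player_id.
Matched pairs: 11; unmatched a rows kept: 0.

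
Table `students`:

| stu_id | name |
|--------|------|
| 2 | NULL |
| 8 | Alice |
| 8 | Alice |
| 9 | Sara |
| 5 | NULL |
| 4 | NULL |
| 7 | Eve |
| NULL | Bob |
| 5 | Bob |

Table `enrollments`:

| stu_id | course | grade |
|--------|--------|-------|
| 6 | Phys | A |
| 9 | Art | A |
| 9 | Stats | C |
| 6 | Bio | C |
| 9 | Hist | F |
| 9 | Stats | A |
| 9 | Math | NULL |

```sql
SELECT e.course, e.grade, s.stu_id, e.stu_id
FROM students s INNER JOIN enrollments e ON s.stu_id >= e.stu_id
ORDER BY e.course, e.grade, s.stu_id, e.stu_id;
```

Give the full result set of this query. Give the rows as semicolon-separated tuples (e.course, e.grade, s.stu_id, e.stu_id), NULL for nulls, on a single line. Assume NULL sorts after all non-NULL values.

INNER JOIN keeps only pairs where the ON condition holds.
Matching on s.stu_id >= e.stu_id. A NULL in a compared column never satisfies the condition.
Matched pairs: 13.

(Art, A, 9, 9); (Bio, C, 7, 6); (Bio, C, 8, 6); (Bio, C, 8, 6); (Bio, C, 9, 6); (Hist, F, 9, 9); (Math, NULL, 9, 9); (Phys, A, 7, 6); (Phys, A, 8, 6); (Phys, A, 8, 6); (Phys, A, 9, 6); (Stats, A, 9, 9); (Stats, C, 9, 9)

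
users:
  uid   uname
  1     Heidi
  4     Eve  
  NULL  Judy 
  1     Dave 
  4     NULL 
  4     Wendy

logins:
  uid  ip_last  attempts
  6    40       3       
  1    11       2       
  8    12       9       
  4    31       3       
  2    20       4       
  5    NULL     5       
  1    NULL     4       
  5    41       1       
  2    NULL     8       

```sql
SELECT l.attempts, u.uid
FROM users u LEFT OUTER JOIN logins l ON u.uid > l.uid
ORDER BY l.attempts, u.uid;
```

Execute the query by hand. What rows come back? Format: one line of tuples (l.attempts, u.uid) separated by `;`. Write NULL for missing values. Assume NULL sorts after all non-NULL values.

LEFT JOIN keeps every row from `users`; unmatched rows get NULL for `logins`'s columns.
Matching on u.uid > l.uid. A NULL in a compared column never satisfies the condition.
- u row (uid=1): no match → kept, l columns NULL.
- u row (uid=4): matches 4 l row(s) → 4 output row(s).
- u row (uid=NULL): no match → kept, l columns NULL.
- u row (uid=1): no match → kept, l columns NULL.
- u row (uid=4): matches 4 l row(s) → 4 output row(s).
- u row (uid=4): matches 4 l row(s) → 4 output row(s).

(2, 4); (2, 4); (2, 4); (4, 4); (4, 4); (4, 4); (4, 4); (4, 4); (4, 4); (8, 4); (8, 4); (8, 4); (NULL, 1); (NULL, 1); (NULL, NULL)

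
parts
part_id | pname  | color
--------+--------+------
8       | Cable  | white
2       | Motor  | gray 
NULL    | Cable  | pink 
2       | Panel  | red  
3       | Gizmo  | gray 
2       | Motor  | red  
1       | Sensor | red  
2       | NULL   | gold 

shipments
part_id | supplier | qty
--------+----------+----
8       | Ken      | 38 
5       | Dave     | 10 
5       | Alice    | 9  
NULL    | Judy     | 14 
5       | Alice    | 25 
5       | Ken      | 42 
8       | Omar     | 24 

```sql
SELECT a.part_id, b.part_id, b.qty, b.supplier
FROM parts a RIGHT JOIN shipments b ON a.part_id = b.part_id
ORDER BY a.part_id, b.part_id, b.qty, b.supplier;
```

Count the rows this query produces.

RIGHT JOIN keeps every row from `shipments`; unmatched rows get NULL for `parts`'s columns.
Matching on a.part_id = b.part_id. A NULL in a compared column never satisfies the condition.
- part_id=8: 2 matching b row(s), so 2 row(s) emitted.
- part_id=2: no matching b row.
- part_id=NULL: no matching b row.
- part_id=2: no matching b row.
- part_id=3: no matching b row.
- part_id=2: no matching b row.
- part_id=1: no matching b row.
- part_id=2: no matching b row.
- 5 b row(s) had no a match → kept, a columns NULL.
Total: 2 matched + 5 padded = 7 rows.

7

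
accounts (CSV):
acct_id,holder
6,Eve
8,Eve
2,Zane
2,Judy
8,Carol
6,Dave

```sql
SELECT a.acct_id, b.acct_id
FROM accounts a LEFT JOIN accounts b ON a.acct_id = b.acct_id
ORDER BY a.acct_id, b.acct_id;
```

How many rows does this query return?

12

LEFT JOIN keeps every row from `accounts a`; unmatched rows get NULL for `accounts b`'s columns.
Matching on a.acct_id = b.acct_id.
- acct_id=6: 2 matching b row(s), so 2 row(s) emitted.
- acct_id=8: 2 matching b row(s), so 2 row(s) emitted.
- acct_id=2: 2 matching b row(s), so 2 row(s) emitted.
- acct_id=2: 2 matching b row(s), so 2 row(s) emitted.
- acct_id=8: 2 matching b row(s), so 2 row(s) emitted.
- acct_id=6: 2 matching b row(s), so 2 row(s) emitted.
Total: 12 rows.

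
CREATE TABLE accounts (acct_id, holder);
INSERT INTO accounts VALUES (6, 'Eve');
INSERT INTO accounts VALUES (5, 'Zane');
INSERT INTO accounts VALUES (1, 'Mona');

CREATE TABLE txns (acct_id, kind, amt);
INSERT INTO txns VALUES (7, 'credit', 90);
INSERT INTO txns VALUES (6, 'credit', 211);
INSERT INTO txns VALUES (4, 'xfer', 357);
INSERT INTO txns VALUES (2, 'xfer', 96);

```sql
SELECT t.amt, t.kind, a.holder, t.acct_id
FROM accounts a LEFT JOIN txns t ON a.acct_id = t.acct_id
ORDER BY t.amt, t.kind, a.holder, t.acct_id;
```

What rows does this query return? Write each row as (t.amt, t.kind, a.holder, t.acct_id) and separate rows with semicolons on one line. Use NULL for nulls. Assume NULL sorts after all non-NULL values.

LEFT JOIN keeps every row from `accounts`; unmatched rows get NULL for `txns`'s columns.
Matching on a.acct_id = t.acct_id.
Matched pairs: 1; unmatched a rows kept: 2.

(211, credit, Eve, 6); (NULL, NULL, Mona, NULL); (NULL, NULL, Zane, NULL)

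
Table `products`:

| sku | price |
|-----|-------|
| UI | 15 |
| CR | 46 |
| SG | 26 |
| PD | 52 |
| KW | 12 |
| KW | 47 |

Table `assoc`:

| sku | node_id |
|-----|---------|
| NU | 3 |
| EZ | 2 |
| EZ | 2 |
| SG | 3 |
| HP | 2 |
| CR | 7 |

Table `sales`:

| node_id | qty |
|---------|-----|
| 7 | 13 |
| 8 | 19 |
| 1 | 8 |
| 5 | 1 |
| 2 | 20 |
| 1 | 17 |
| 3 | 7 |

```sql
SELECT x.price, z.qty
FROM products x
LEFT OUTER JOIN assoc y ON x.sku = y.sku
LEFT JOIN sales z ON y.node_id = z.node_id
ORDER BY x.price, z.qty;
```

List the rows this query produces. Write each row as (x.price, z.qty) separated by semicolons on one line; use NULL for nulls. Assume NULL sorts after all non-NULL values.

(12, NULL); (15, NULL); (26, 7); (46, 13); (47, NULL); (52, NULL)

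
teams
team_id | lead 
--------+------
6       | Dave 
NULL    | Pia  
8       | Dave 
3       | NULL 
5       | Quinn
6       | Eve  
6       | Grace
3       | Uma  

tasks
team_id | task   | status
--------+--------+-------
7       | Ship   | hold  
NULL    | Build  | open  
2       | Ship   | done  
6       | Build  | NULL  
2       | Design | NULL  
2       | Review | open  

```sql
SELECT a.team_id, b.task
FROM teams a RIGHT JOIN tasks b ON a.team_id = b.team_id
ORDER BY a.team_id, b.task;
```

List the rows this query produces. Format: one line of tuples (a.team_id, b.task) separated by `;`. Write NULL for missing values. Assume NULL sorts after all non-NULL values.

(6, Build); (6, Build); (6, Build); (NULL, Build); (NULL, Design); (NULL, Review); (NULL, Ship); (NULL, Ship)

RIGHT JOIN keeps every row from `tasks`; unmatched rows get NULL for `teams`'s columns.
Matching on a.team_id = b.team_id. A NULL in a compared column never satisfies the condition.
Matched pairs: 3; unmatched b rows kept: 5.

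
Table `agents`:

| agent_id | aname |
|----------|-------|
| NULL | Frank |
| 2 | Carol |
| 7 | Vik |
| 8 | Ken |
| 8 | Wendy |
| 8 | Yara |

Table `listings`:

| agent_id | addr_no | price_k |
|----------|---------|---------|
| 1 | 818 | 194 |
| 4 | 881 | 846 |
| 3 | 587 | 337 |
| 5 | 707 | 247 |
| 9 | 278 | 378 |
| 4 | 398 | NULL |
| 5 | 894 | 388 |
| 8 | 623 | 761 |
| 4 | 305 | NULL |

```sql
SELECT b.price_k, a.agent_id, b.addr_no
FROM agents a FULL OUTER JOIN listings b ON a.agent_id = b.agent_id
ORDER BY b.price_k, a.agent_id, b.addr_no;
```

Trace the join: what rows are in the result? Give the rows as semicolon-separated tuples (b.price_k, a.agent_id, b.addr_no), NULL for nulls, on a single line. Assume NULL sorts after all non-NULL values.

(194, NULL, 818); (247, NULL, 707); (337, NULL, 587); (378, NULL, 278); (388, NULL, 894); (761, 8, 623); (761, 8, 623); (761, 8, 623); (846, NULL, 881); (NULL, 2, NULL); (NULL, 7, NULL); (NULL, NULL, 305); (NULL, NULL, 398); (NULL, NULL, NULL)

FULL OUTER JOIN keeps every row from both sides; unmatched rows get NULL for the other side's columns.
Matching on a.agent_id = b.agent_id. A NULL in a compared column never satisfies the condition.
- a (agent_id=NULL) has no partner → padded with NULL.
- a (agent_id=2) has no partner → padded with NULL.
- a (agent_id=7) has no partner → padded with NULL.
- a (agent_id=8) pairs with 1 row(s) of b.
- a (agent_id=8) pairs with 1 row(s) of b.
- a (agent_id=8) pairs with 1 row(s) of b.
- 8 b row(s) had no a match → kept, a columns NULL.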